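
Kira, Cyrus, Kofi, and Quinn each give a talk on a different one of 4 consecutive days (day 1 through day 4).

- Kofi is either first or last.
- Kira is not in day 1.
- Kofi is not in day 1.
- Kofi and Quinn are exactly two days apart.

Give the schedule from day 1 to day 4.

Cyrus, Quinn, Kira, Kofi

From clue 1: Kofi is in {1,4}.
From clues 1–3: Kofi → day 4.
From clues 1–4: Cyrus → day 1, Quinn → day 2, Kira → day 3.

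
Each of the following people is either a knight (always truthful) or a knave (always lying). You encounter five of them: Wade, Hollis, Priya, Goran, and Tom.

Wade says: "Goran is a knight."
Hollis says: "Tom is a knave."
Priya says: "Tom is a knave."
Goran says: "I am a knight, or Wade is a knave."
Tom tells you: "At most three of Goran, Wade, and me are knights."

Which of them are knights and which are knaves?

Regardless of anyone's role, Tom's statement is true, so Tom is a knight.
With that fixed, Hollis's statement is false, so Hollis is a knave.
With that fixed, Priya's statement is false, so Priya is a knave.
Consider Wade. Suppose Wade is a knave.
Then no assignment of the remaining roles makes every statement match its speaker's type — contradiction.
So Wade is a knight.
Consider Goran. Suppose Goran is a knave.
Then Wade's statement comes out false, contradicting Wade being a knight.
So Goran is a knight.

Wade: knight, Hollis: knave, Priya: knave, Goran: knight, Tom: knight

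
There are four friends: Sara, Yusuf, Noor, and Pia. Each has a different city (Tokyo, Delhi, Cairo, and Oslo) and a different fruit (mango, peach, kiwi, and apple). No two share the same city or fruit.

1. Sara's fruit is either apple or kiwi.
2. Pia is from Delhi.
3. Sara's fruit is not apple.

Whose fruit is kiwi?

Sara

With clues 1–3, Noor, Pia, and Yusuf are impossible for the one with fruit kiwi.
That leaves Sara.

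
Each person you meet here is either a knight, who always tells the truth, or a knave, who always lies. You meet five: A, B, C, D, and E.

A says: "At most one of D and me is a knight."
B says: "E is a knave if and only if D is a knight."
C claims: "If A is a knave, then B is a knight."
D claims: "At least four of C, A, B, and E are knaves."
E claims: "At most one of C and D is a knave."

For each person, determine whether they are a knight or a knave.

A: knight, B: knight, C: knight, D: knave, E: knight

Consider A. Suppose A is a knave.
Then A's own statement would have to be false, but it can't be — contradiction.
So A is a knight.
With that fixed, C's statement is true, so C is a knight.
With that fixed, D's statement is false, so D is a knave.
With that fixed, E's statement is true, so E is a knight.
With that fixed, B's statement is true, so B is a knight.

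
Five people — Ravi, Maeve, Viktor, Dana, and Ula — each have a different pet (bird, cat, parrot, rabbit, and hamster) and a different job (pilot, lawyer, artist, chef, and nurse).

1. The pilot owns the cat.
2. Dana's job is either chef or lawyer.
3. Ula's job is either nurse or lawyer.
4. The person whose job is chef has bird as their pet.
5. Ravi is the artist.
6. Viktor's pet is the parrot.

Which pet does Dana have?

With clues 1–2, cat is impossible for Dana's pet.
With clues 1–6, hamster, parrot, and rabbit are impossible for Dana's pet.
That leaves bird.

bird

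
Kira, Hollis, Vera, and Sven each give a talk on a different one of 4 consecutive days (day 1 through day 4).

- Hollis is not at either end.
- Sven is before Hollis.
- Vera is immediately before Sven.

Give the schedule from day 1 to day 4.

Vera, Sven, Hollis, Kira

From clue 1: Hollis is in {2,3}.
From clues 1–3: Vera → day 1, Sven → day 2, Hollis → day 3, Kira → day 4.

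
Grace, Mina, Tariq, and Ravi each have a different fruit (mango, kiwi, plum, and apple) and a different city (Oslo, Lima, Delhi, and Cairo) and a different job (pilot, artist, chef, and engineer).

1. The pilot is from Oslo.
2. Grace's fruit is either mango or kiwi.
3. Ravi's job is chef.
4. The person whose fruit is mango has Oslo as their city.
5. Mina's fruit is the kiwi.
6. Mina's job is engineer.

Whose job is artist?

With clues 1–3, Ravi is impossible for the one with job artist.
With clues 1–5, Grace is impossible for the one with job artist.
With clues 1–6, Mina is impossible for the one with job artist.
That leaves Tariq.

Tariq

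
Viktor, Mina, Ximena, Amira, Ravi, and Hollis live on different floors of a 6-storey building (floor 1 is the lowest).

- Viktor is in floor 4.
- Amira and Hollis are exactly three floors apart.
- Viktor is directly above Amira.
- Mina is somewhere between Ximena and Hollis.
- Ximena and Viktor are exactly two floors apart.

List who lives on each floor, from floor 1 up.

Ravi, Ximena, Amira, Viktor, Mina, Hollis

From clue 1: Viktor → floor 4.
From clues 1–2: Amira is in {2,3,5,6}.
From clues 1–3: Amira → floor 3, Hollis → floor 6.
From clues 1–4: Mina is in {2,5}.
From clues 1–5: Ravi → floor 1, Ximena → floor 2, Mina → floor 5.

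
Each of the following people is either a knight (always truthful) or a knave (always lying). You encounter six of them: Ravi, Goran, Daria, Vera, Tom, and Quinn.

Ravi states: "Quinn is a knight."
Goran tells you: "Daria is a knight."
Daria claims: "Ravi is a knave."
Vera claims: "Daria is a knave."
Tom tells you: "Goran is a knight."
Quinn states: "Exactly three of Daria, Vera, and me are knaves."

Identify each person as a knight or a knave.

Ravi: knave, Goran: knight, Daria: knight, Vera: knave, Tom: knight, Quinn: knave

Consider Ravi. Suppose Ravi is a knight.
Then no assignment of the remaining roles makes every statement match its speaker's type — contradiction.
So Ravi is a knave.
With that fixed, Daria's statement is true, so Daria is a knight.
With that fixed, Vera's statement is false, so Vera is a knave.
With that fixed, Quinn's statement is false, so Quinn is a knave.
With that fixed, Goran's statement is true, so Goran is a knight.
With that fixed, Tom's statement is true, so Tom is a knight.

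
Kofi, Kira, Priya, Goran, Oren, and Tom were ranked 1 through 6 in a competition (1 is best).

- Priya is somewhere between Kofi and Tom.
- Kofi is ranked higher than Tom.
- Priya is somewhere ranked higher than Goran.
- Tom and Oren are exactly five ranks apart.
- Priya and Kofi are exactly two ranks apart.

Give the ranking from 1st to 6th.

From clue 1: Priya is in {2,3,4,5}.
From clues 1–2: Kofi is in {1,2,3,4}.
From clues 1–3: Kofi is in {1,2,3}.
From clues 1–4: Oren → rank 1, Tom → rank 6.
From clues 1–5: Kofi → rank 2, Kira → rank 3, Priya → rank 4, Goran → rank 5.

Oren, Kofi, Kira, Priya, Goran, Tom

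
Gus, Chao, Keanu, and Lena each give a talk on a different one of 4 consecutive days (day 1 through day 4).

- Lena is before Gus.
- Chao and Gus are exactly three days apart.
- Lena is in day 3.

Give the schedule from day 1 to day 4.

Chao, Keanu, Lena, Gus

From clue 1: Gus is in {2,3,4}.
From clues 1–2: Chao → day 1, Gus → day 4.
From clues 1–3: Keanu → day 2, Lena → day 3.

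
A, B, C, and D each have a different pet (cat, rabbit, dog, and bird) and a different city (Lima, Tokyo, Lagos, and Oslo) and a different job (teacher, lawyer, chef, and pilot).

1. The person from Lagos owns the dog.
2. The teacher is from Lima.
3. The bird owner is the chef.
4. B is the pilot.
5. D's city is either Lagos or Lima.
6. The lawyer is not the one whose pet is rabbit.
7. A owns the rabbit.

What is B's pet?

cat

With clues 1–4, bird is impossible for B's pet.
With clues 1–7, dog and rabbit are impossible for B's pet.
That leaves cat.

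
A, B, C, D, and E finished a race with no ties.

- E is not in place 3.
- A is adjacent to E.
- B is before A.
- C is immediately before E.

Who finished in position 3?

C

With clue 1, E is ruled out for place 3.
With clues 1–4, A, B, and D are ruled out for place 3.
So place 3 is C.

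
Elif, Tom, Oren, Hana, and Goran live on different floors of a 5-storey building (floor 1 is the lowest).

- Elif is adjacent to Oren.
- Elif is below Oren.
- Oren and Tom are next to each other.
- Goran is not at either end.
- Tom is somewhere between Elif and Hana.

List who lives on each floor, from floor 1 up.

From clues 1–2: Elif is in {1,2,3,4}.
From clues 1–3: Elif is in {1,2,3}.
From clues 1–4: Elif is in {1,3}.
From clues 1–5: Elif → floor 1, Oren → floor 2, Tom → floor 3, Goran → floor 4, Hana → floor 5.

Elif, Oren, Tom, Goran, Hana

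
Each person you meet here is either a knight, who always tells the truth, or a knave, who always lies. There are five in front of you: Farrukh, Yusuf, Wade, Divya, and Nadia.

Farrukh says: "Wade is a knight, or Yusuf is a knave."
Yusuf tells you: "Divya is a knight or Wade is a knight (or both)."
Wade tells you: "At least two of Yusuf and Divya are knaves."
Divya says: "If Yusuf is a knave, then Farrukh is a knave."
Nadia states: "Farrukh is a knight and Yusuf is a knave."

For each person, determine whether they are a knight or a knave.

Consider Farrukh. Suppose Farrukh is a knight.
Then no assignment of the remaining roles makes every statement match its speaker's type — contradiction.
So Farrukh is a knave.
With that fixed, Divya's statement is true, so Divya is a knight.
With that fixed, Nadia's statement is false, so Nadia is a knave.
With that fixed, Yusuf's statement is true, so Yusuf is a knight.
With that fixed, Wade's statement is false, so Wade is a knave.

Farrukh: knave, Yusuf: knight, Wade: knave, Divya: knight, Nadia: knave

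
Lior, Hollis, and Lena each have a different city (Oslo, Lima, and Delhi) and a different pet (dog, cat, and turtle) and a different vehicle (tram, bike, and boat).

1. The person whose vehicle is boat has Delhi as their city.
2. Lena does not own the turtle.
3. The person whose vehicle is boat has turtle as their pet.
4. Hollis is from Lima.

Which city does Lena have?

Oslo

With clues 1–3, Delhi is impossible for Lena's city.
With clues 1–4, Lima is impossible for Lena's city.
That leaves Oslo.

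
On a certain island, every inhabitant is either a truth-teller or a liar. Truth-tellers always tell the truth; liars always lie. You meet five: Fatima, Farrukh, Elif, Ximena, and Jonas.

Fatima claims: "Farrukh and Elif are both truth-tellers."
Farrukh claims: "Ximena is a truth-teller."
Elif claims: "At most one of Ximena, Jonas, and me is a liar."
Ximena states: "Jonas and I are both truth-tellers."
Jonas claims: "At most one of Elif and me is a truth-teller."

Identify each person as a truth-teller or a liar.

Fatima: liar, Farrukh: liar, Elif: liar, Ximena: liar, Jonas: truth-teller

Consider Fatima. Suppose Fatima is a truth-teller.
Then no assignment of the remaining roles makes every statement match its speaker's type — contradiction.
So Fatima is a liar.
Consider Farrukh. Suppose Farrukh is a truth-teller.
Then no assignment of the remaining roles makes every statement match its speaker's type — contradiction.
So Farrukh is a liar.
Consider Elif. Suppose Elif is a truth-teller.
Then whichever role Jonas has, Jonas's statement has the wrong truth value — contradiction.
So Elif is a liar.
With that fixed, Jonas's statement is true, so Jonas is a truth-teller.
Consider Ximena. Suppose Ximena is a truth-teller.
Then Farrukh's statement comes out true, contradicting Farrukh being a liar.
So Ximena is a liar.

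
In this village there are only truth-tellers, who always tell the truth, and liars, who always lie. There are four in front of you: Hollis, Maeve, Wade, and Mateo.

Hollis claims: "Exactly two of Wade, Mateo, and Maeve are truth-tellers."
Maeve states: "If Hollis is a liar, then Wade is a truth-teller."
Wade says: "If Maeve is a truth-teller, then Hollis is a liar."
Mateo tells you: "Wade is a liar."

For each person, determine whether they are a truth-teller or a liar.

Hollis: truth-teller, Maeve: truth-teller, Wade: liar, Mateo: truth-teller

Consider Hollis. Suppose Hollis is a liar.
Then no assignment of the remaining roles makes every statement match its speaker's type — contradiction.
So Hollis is a truth-teller.
With that fixed, Maeve's statement is true, so Maeve is a truth-teller.
With that fixed, Wade's statement is false, so Wade is a liar.
With that fixed, Mateo's statement is true, so Mateo is a truth-teller.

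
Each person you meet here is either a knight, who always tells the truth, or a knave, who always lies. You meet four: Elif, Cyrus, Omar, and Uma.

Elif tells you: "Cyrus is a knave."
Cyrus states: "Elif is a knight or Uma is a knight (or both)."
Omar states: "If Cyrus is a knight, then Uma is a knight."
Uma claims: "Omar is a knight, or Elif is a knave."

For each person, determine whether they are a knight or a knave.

Consider Elif. Suppose Elif is a knight.
Then no assignment of the remaining roles makes every statement match its speaker's type — contradiction.
So Elif is a knave.
With that fixed, Uma's statement is true, so Uma is a knight.
With that fixed, Cyrus's statement is true, so Cyrus is a knight.
With that fixed, Omar's statement is true, so Omar is a knight.

Elif: knave, Cyrus: knight, Omar: knight, Uma: knight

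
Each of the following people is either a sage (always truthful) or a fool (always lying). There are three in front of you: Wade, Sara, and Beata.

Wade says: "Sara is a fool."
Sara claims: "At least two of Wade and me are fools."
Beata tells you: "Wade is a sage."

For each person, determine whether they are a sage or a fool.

Consider Wade. Suppose Wade is a fool.
Then whichever role Sara has, Sara's statement has the wrong truth value — contradiction.
So Wade is a sage.
With that fixed, Sara's statement is false, so Sara is a fool.
With that fixed, Beata's statement is true, so Beata is a sage.

Wade: sage, Sara: fool, Beata: sage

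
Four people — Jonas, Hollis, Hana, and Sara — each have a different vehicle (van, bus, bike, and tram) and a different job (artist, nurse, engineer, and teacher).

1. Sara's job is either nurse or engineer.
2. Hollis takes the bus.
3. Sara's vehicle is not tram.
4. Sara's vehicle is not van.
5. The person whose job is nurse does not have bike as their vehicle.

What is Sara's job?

Clue 1 rules out artist and teacher for Sara's job.
With clues 1–5, nurse is impossible for Sara's job.
That leaves engineer.

engineer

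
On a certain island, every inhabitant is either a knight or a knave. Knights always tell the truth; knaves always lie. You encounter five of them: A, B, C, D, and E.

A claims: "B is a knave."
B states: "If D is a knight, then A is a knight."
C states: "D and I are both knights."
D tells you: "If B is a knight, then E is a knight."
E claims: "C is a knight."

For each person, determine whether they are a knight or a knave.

Consider A. Suppose A is a knight.
Then no assignment of the remaining roles makes every statement match its speaker's type — contradiction.
So A is a knave.
Consider B. Suppose B is a knave.
Then A's statement comes out true, contradicting A being a knave.
So B is a knight.
Consider C. Suppose C is a knight.
Then no assignment of the remaining roles makes every statement match its speaker's type — contradiction.
So C is a knave.
With that fixed, E's statement is false, so E is a knave.
With that fixed, D's statement is false, so D is a knave.

A: knave, B: knight, C: knave, D: knave, E: knave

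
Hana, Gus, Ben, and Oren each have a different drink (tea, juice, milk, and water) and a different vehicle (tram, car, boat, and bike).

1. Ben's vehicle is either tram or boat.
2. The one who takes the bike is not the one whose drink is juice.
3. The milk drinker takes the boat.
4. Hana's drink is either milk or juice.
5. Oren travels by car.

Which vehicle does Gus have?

With clues 1–5, boat, car, and tram are impossible for Gus's vehicle.
That leaves bike.

bike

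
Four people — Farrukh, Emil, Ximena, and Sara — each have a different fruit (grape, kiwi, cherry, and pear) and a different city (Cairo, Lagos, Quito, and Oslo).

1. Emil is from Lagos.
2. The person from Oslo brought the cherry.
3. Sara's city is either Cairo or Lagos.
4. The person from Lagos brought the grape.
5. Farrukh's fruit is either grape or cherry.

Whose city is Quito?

Clue 1 rules out Emil for the one with city Quito.
With clues 1–3, Sara is impossible for the one with city Quito.
With clues 1–5, Farrukh is impossible for the one with city Quito.
That leaves Ximena.

Ximena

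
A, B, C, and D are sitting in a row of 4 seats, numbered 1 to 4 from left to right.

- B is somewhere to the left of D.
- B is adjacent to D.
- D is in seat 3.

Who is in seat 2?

B

With clues 1–3, A, C, and D are ruled out for seat 2.
So seat 2 is B.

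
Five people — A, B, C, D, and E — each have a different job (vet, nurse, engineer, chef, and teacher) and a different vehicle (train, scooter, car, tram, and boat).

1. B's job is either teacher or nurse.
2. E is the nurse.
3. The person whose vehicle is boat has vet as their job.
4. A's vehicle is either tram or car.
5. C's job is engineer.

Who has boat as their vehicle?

With clues 1–3, B and E are impossible for the one with vehicle boat.
With clues 1–4, A is impossible for the one with vehicle boat.
With clues 1–5, C is impossible for the one with vehicle boat.
That leaves D.

D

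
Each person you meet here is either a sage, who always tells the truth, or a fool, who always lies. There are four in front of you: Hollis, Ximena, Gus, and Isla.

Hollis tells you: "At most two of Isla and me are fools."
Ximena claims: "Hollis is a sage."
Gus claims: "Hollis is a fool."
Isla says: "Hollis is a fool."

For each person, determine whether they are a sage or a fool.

Regardless of anyone's role, Hollis's statement is true, so Hollis is a sage.
With that fixed, Ximena's statement is true, so Ximena is a sage.
With that fixed, Gus's statement is false, so Gus is a fool.
With that fixed, Isla's statement is false, so Isla is a fool.

Hollis: sage, Ximena: sage, Gus: fool, Isla: fool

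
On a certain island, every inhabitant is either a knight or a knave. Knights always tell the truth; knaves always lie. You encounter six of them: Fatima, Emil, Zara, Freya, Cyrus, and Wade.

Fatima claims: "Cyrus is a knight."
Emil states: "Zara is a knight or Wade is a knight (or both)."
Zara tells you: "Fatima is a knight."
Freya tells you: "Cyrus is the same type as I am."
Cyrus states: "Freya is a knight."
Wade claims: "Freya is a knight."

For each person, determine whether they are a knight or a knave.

Consider Fatima. Suppose Fatima is a knave.
Then no assignment of the remaining roles makes every statement match its speaker's type — contradiction.
So Fatima is a knight.
With that fixed, Zara's statement is true, so Zara is a knight.
With that fixed, Emil's statement is true, so Emil is a knight.
Consider Freya. Suppose Freya is a knave.
Then no assignment of the remaining roles makes every statement match its speaker's type — contradiction.
So Freya is a knight.
With that fixed, Cyrus's statement is true, so Cyrus is a knight.
With that fixed, Wade's statement is true, so Wade is a knight.

Fatima: knight, Emil: knight, Zara: knight, Freya: knight, Cyrus: knight, Wade: knight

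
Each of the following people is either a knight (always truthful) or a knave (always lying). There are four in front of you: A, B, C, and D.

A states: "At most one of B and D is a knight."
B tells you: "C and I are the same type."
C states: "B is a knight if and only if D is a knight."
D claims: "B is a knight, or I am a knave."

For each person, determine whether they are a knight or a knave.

Consider A. Suppose A is a knight.
Then no assignment of the remaining roles makes every statement match its speaker's type — contradiction.
So A is a knave.
Consider B. Suppose B is a knave.
Then A's statement comes out true, contradicting A being a knave.
So B is a knight.
With that fixed, D's statement is true, so D is a knight.
With that fixed, C's statement is true, so C is a knight.

A: knave, B: knight, C: knight, D: knight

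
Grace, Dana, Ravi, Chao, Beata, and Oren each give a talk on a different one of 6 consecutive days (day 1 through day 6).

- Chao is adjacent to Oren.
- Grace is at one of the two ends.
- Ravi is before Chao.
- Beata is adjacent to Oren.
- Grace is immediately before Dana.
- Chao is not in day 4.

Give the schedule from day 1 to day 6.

From clues 1–2: Grace is in {1,6}.
From clues 1–5: Grace → day 1, Dana → day 2, Ravi → day 3, Oren → day 5.
From clues 1–6: Beata → day 4, Chao → day 6.

Grace, Dana, Ravi, Beata, Oren, Chao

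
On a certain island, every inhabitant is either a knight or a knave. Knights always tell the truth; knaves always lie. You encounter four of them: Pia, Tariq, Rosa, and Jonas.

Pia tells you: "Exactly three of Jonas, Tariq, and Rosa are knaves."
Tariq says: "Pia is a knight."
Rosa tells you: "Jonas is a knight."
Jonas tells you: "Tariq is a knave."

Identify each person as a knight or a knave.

Consider Pia. Suppose Pia is a knight.
Then no assignment of the remaining roles makes every statement match its speaker's type — contradiction.
So Pia is a knave.
With that fixed, Tariq's statement is false, so Tariq is a knave.
With that fixed, Jonas's statement is true, so Jonas is a knight.
With that fixed, Rosa's statement is true, so Rosa is a knight.

Pia: knave, Tariq: knave, Rosa: knight, Jonas: knight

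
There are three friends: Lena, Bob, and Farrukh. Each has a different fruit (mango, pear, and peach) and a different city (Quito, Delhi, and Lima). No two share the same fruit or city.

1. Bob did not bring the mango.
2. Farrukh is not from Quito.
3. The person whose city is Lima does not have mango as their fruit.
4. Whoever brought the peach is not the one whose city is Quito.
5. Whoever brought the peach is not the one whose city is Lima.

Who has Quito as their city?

With clues 1–2, Farrukh is impossible for the one with city Quito.
With clues 1–5, Bob is impossible for the one with city Quito.
That leaves Lena.

Lena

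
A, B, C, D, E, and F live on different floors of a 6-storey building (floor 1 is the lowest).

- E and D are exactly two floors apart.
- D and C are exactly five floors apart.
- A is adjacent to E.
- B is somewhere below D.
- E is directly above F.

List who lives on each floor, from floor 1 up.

From clues 1–2: C is in {1,6}.
From clues 1–4: C → floor 1, E → floor 4, D → floor 6.
From clues 1–5: B → floor 2, F → floor 3, A → floor 5.

C, B, F, E, A, D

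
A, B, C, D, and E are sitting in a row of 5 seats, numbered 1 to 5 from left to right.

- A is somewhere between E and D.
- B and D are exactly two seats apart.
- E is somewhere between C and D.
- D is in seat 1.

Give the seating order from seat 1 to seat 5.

From clue 1: A is in {2,3,4}.
From clues 1–3: B → seat 3.
From clues 1–4: D → seat 1, A → seat 2, E → seat 4, C → seat 5.

D, A, B, E, C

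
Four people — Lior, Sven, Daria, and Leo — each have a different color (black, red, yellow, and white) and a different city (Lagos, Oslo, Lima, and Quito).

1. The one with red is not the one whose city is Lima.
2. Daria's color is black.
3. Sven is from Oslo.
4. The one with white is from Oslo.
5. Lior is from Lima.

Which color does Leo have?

With clues 1–2, black is impossible for Leo's color.
With clues 1–4, white is impossible for Leo's color.
With clues 1–5, yellow is impossible for Leo's color.
That leaves red.

red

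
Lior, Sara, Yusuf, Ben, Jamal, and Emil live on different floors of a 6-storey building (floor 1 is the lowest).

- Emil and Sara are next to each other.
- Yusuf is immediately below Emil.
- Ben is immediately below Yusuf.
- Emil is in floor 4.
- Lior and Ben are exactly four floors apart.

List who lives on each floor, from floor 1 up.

Jamal, Ben, Yusuf, Emil, Sara, Lior

From clues 1–2: Sara is in {3,4,5,6}.
From clues 1–3: Sara is in {4,5,6}.
From clues 1–4: Ben → floor 2, Yusuf → floor 3, Emil → floor 4, Sara → floor 5.
From clues 1–5: Jamal → floor 1, Lior → floor 6.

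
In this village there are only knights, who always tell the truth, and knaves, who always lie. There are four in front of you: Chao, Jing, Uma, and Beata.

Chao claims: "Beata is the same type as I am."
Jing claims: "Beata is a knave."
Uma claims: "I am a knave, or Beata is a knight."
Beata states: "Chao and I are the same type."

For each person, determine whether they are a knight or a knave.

Chao: knight, Jing: knave, Uma: knight, Beata: knight

Consider Chao. Suppose Chao is a knave.
Then whichever role Beata has, Beata's statement has the wrong truth value — contradiction.
So Chao is a knight.
Consider Jing. Suppose Jing is a knight.
Then no assignment of the remaining roles makes every statement match its speaker's type — contradiction.
So Jing is a knave.
Consider Uma. Suppose Uma is a knave.
Then Uma's own statement would have to be false, but it can't be — contradiction.
So Uma is a knight.
Consider Beata. Suppose Beata is a knave.
Then Chao's statement comes out false, contradicting Chao being a knight.
So Beata is a knight.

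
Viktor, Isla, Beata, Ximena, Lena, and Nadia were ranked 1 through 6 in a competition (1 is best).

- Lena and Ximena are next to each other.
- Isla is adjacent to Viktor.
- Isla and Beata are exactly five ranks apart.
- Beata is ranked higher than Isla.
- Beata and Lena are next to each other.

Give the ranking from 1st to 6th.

From clues 1–3: Viktor is in {2,5}.
From clues 1–4: Beata → rank 1, Viktor → rank 5, Isla → rank 6.
From clues 1–5: Lena → rank 2, Ximena → rank 3, Nadia → rank 4.

Beata, Lena, Ximena, Nadia, Viktor, Isla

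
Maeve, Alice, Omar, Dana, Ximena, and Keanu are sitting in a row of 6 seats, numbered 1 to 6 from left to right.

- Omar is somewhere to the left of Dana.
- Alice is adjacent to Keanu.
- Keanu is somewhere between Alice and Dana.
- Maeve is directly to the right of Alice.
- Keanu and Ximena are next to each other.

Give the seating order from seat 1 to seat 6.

From clue 1: Omar is in {1,2,3,4,5}.
From clues 1–3: Keanu is in {2,3,4,5}.
From clues 1–4: Maeve is in {5,6}.
From clues 1–5: Omar → seat 1, Dana → seat 2, Ximena → seat 3, Keanu → seat 4, Alice → seat 5, Maeve → seat 6.

Omar, Dana, Ximena, Keanu, Alice, Maeve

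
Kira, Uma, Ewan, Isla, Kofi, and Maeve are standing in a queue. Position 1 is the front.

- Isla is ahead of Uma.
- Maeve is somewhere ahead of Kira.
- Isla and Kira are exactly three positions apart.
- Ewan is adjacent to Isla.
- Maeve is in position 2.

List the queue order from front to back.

From clue 1: Uma is in {2,3,4,5,6}.
From clues 1–2: Kira is in {2,3,4,5,6}.
From clues 1–3: Kira is in {2,4,5,6}.
From clues 1–5: Kofi → position 1, Maeve → position 2, Isla → position 3, Ewan → position 4, Uma → position 5, Kira → position 6.

Kofi, Maeve, Isla, Ewan, Uma, Kira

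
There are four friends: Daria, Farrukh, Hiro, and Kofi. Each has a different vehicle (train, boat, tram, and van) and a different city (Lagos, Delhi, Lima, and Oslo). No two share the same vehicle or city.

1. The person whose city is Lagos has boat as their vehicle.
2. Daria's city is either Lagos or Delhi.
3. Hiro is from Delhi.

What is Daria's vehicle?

boat

With clues 1–3, train, tram, and van are impossible for Daria's vehicle.
That leaves boat.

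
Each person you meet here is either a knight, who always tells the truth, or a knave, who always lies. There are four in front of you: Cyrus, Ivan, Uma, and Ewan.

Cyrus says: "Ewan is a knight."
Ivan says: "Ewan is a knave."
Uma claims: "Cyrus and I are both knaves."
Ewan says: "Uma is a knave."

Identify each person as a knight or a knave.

Consider Cyrus. Suppose Cyrus is a knave.
Then whichever role Uma has, Uma's statement has the wrong truth value — contradiction.
So Cyrus is a knight.
With that fixed, Uma's statement is false, so Uma is a knave.
With that fixed, Ewan's statement is true, so Ewan is a knight.
With that fixed, Ivan's statement is false, so Ivan is a knave.

Cyrus: knight, Ivan: knave, Uma: knave, Ewan: knight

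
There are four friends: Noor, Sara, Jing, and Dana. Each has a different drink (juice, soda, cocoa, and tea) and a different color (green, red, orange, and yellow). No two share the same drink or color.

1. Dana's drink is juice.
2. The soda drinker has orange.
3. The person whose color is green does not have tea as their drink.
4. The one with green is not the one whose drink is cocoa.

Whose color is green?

With clues 1–4, Jing, Noor, and Sara are impossible for the one with color green.
That leaves Dana.

Dana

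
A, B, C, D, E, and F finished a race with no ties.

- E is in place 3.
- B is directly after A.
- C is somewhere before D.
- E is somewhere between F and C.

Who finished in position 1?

C

With clue 1, E is ruled out for place 1.
With clues 1–2, B is ruled out for place 1.
With clues 1–3, D is ruled out for place 1.
With clues 1–4, A and F are ruled out for place 1.
So place 1 is C.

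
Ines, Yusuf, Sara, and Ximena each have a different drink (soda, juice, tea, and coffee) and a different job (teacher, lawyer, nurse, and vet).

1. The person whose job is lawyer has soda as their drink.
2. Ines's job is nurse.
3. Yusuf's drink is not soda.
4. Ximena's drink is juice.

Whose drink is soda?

Sara

With clues 1–2, Ines is impossible for the one with drink soda.
With clues 1–3, Yusuf is impossible for the one with drink soda.
With clues 1–4, Ximena is impossible for the one with drink soda.
That leaves Sara.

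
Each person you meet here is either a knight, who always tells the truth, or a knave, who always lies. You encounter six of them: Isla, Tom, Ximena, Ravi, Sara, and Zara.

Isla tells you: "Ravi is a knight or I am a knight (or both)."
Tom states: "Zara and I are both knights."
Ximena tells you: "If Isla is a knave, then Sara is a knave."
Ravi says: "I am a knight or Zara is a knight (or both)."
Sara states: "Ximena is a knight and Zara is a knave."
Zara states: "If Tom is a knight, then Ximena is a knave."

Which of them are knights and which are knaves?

Isla: knight, Tom: knave, Ximena: knight, Ravi: knight, Sara: knave, Zara: knight

Consider Isla. Suppose Isla is a knave.
Then no assignment of the remaining roles makes every statement match its speaker's type — contradiction.
So Isla is a knight.
With that fixed, Ximena's statement is true, so Ximena is a knight.
Consider Tom. Suppose Tom is a knight.
Then no assignment of the remaining roles makes every statement match its speaker's type — contradiction.
So Tom is a knave.
With that fixed, Zara's statement is true, so Zara is a knight.
With that fixed, Ravi's statement is true, so Ravi is a knight.
With that fixed, Sara's statement is false, so Sara is a knave.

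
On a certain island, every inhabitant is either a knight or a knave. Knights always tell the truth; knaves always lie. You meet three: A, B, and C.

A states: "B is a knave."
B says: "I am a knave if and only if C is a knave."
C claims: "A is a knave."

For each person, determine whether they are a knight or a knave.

Consider A. Suppose A is a knight.
Then no assignment of the remaining roles makes every statement match its speaker's type — contradiction.
So A is a knave.
With that fixed, C's statement is true, so C is a knight.
Consider B. Suppose B is a knave.
Then A's statement comes out true, contradicting A being a knave.
So B is a knight.

A: knave, B: knight, C: knight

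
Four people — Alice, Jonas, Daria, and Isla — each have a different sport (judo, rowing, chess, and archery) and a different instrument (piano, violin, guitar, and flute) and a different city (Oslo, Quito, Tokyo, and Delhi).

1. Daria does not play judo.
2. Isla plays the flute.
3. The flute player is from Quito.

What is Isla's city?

With clues 1–3, Delhi, Oslo, and Tokyo are impossible for Isla's city.
That leaves Quito.

Quito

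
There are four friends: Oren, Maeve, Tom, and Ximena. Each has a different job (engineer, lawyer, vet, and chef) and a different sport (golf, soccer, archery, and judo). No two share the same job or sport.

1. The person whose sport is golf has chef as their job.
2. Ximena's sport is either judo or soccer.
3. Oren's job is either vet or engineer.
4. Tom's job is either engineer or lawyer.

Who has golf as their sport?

With clues 1–2, Ximena is impossible for the one with sport golf.
With clues 1–3, Oren is impossible for the one with sport golf.
With clues 1–4, Tom is impossible for the one with sport golf.
That leaves Maeve.

Maeve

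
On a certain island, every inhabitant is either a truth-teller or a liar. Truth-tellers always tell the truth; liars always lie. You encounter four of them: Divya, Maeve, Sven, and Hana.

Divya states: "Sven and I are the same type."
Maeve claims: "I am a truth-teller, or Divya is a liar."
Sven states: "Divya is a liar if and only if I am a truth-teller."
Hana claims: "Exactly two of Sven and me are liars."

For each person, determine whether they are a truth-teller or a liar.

Consider Divya. Suppose Divya is a truth-teller.
Then whichever role Sven has, Sven's statement has the wrong truth value — contradiction.
So Divya is a liar.
With that fixed, Maeve's statement is true, so Maeve is a truth-teller.
Consider Sven. Suppose Sven is a liar.
Then Divya's statement comes out true, contradicting Divya being a liar.
So Sven is a truth-teller.
With that fixed, Hana's statement is false, so Hana is a liar.

Divya: liar, Maeve: truth-teller, Sven: truth-teller, Hana: liar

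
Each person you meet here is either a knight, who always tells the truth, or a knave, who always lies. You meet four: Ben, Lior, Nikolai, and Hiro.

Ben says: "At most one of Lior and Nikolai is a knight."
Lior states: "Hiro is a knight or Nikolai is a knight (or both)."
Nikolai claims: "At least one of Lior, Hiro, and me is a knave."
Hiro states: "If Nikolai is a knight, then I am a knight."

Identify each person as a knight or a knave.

Ben: knave, Lior: knight, Nikolai: knight, Hiro: knave

Consider Ben. Suppose Ben is a knight.
Then no assignment of the remaining roles makes every statement match its speaker's type — contradiction.
So Ben is a knave.
Consider Lior. Suppose Lior is a knave.
Then Ben's statement comes out true, contradicting Ben being a knave.
So Lior is a knight.
Consider Nikolai. Suppose Nikolai is a knave.
Then Ben's statement comes out true, contradicting Ben being a knave.
So Nikolai is a knight.
Consider Hiro. Suppose Hiro is a knight.
Then Nikolai's statement comes out false, contradicting Nikolai being a knight.
So Hiro is a knave.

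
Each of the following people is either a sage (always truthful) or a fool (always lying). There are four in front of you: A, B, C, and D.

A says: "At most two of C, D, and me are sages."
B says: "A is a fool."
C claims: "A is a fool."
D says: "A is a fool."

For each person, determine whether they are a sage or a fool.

A: sage, B: fool, C: fool, D: fool

Consider A. Suppose A is a fool.
Then A's own statement would have to be false, but it can't be — contradiction.
So A is a sage.
With that fixed, B's statement is false, so B is a fool.
With that fixed, C's statement is false, so C is a fool.
With that fixed, D's statement is false, so D is a fool.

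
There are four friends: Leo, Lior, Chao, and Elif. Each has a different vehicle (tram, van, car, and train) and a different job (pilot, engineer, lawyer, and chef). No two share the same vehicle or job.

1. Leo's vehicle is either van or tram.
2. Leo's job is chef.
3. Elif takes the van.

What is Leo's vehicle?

tram

Clue 1 rules out car and train for Leo's vehicle.
With clues 1–3, van is impossible for Leo's vehicle.
That leaves tram.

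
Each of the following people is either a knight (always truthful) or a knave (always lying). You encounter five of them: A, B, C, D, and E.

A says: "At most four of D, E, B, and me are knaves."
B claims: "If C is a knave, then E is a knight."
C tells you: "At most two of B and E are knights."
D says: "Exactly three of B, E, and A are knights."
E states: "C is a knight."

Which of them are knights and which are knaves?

A: knight, B: knight, C: knight, D: knight, E: knight

Regardless of anyone's role, A's statement is true, so A is a knight.
With that fixed, C's statement is true, so C is a knight.
With that fixed, E's statement is true, so E is a knight.
With that fixed, B's statement is true, so B is a knight.
With that fixed, D's statement is true, so D is a knight.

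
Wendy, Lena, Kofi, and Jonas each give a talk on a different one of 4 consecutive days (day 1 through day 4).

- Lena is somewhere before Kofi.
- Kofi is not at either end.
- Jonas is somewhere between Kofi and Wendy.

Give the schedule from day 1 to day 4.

Lena, Kofi, Jonas, Wendy

From clue 1: Lena is in {1,2,3}.
From clues 1–2: Lena is in {1,2}.
From clues 1–3: Lena → day 1, Kofi → day 2, Jonas → day 3, Wendy → day 4.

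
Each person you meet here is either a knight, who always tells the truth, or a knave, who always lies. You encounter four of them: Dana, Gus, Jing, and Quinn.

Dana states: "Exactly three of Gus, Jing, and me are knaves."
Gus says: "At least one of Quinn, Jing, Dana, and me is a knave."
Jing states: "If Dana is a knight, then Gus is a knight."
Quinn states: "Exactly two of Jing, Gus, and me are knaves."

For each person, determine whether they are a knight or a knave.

Dana: knave, Gus: knight, Jing: knight, Quinn: knave

Consider Dana. Suppose Dana is a knight.
Then Dana's own statement would have to be true, but it can't be — contradiction.
So Dana is a knave.
With that fixed, Gus's statement is true, so Gus is a knight.
With that fixed, Jing's statement is true, so Jing is a knight.
With that fixed, Quinn's statement is false, so Quinn is a knave.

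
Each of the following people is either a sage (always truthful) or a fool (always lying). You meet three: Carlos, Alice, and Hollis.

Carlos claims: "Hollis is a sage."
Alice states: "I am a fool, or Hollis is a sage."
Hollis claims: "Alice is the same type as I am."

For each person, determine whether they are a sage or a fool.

Carlos: sage, Alice: sage, Hollis: sage

Consider Carlos. Suppose Carlos is a fool.
Then no assignment of the remaining roles makes every statement match its speaker's type — contradiction.
So Carlos is a sage.
Consider Alice. Suppose Alice is a fool.
Then Alice's own statement would have to be false, but it can't be — contradiction.
So Alice is a sage.
Consider Hollis. Suppose Hollis is a fool.
Then Carlos's statement comes out false, contradicting Carlos being a sage.
So Hollis is a sage.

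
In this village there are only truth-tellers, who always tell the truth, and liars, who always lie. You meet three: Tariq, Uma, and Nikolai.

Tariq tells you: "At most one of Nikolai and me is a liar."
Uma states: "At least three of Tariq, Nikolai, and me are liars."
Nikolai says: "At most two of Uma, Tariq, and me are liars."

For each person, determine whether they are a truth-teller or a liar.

Tariq: truth-teller, Uma: liar, Nikolai: truth-teller

Consider Tariq. Suppose Tariq is a liar.
Then no assignment of the remaining roles makes every statement match its speaker's type — contradiction.
So Tariq is a truth-teller.
With that fixed, Uma's statement is false, so Uma is a liar.
With that fixed, Nikolai's statement is true, so Nikolai is a truth-teller.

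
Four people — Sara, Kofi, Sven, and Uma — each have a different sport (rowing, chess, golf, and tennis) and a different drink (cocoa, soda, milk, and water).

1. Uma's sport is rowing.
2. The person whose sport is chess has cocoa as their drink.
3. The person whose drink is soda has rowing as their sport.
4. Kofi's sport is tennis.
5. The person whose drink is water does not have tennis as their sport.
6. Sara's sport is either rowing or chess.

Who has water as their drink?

Sven

With clues 1–3, Uma is impossible for the one with drink water.
With clues 1–5, Kofi is impossible for the one with drink water.
With clues 1–6, Sara is impossible for the one with drink water.
That leaves Sven.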